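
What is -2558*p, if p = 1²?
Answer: -2558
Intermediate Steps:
p = 1
-2558*p = -2558*1 = -2558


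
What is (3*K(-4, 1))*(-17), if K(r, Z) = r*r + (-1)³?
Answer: -765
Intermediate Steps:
K(r, Z) = -1 + r² (K(r, Z) = r² - 1 = -1 + r²)
(3*K(-4, 1))*(-17) = (3*(-1 + (-4)²))*(-17) = (3*(-1 + 16))*(-17) = (3*15)*(-17) = 45*(-17) = -765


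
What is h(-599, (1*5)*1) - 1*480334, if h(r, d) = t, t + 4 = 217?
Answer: -480121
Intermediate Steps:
t = 213 (t = -4 + 217 = 213)
h(r, d) = 213
h(-599, (1*5)*1) - 1*480334 = 213 - 1*480334 = 213 - 480334 = -480121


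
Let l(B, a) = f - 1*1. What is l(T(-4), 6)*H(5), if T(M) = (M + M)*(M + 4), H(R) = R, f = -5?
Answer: -30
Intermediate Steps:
T(M) = 2*M*(4 + M) (T(M) = (2*M)*(4 + M) = 2*M*(4 + M))
l(B, a) = -6 (l(B, a) = -5 - 1*1 = -5 - 1 = -6)
l(T(-4), 6)*H(5) = -6*5 = -30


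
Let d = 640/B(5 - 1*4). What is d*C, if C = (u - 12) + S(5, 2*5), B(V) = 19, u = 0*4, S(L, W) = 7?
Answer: -3200/19 ≈ -168.42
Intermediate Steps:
u = 0
C = -5 (C = (0 - 12) + 7 = -12 + 7 = -5)
d = 640/19 ≈ 33.684
d*C = (640/19)*(-5) = -3200/19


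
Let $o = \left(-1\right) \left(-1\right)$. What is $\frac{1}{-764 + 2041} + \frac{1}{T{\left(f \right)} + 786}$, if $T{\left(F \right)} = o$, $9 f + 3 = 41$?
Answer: $\frac{2064}{1004999} \approx 0.0020537$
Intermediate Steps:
$f = \frac{38}{9}$ ($f = - \frac{1}{3} + \frac{1}{9} \cdot 41 = - \frac{1}{3} + \frac{41}{9} = \frac{38}{9} \approx 4.2222$)
$o = 1$
$T{\left(F \right)} = 1$
$\frac{1}{-764 + 2041} + \frac{1}{T{\left(f \right)} + 786} = \frac{1}{-764 + 2041} + \frac{1}{1 + 786} = \frac{1}{1277} + \frac{1}{787} = \frac{2064}{1004999}$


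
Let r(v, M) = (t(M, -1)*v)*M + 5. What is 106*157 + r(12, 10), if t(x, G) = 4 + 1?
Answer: 17247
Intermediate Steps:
t(x, G) = 5
r(v, M) = 5 + 5*M*v (r(v, M) = (5*v)*M + 5 = 5*M*v + 5 = 5 + 5*M*v)
106*157 + r(12, 10) = 106*157 + (5 + 5*10*12) = 16642 + (5 + 600) = 16642 + 605 = 17247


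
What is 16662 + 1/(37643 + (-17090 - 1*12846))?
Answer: 128414035/7707 ≈ 16662.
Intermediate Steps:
16662 + 1/(37643 + (-17090 - 1*12846)) = 16662 + 1/(37643 + (-17090 - 12846)) = 16662 + 1/(37643 - 29936) = 16662 + 1/7707 = 128414035/7707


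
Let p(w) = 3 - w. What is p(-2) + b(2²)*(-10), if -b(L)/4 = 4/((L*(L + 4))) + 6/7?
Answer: 310/7 ≈ 44.286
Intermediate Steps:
b(L) = -24/7 - 16/(L*(4 + L)) (b(L) = -4*(4/((L*(L + 4))) + 6/7) = -4*(4/((L*(4 + L))) + 6*(⅐)) = -4*(4*(1/(L*(4 + L))) + 6/7) = -4*(4/(L*(4 + L)) + 6/7) = -4*(6/7 + 4/(L*(4 + L))) = -24/7 - 16/(L*(4 + L)))
p(-2) + b(2²)*(-10) = (3 - 1*(-2)) + (8*(-14 - 12*2² - 3*(2²)²)/(7*(2²)*(4 + 2²)))*(-10) = (3 + 2) + ((8/7)*(-14 - 12*4 - 3*4²)/(4*(4 + 4)))*(-10) = 5 + ((8/7)*(¼)*(-14 - 48 - 3*16)/8)*(-10) = 5 + ((8/7)*(¼)*(⅛)*(-14 - 48 - 48))*(-10) = 5 + ((8/7)*(¼)*(⅛)*(-110))*(-10) = 5 - 55/14*(-10) = 5 + 275/7 = 310/7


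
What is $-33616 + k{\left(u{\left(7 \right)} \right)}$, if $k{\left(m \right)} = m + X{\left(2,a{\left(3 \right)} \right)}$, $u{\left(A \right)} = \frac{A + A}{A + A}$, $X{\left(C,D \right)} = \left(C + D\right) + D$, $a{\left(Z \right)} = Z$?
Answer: $-33607$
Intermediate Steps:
$X{\left(C,D \right)} = C + 2 D$
$u{\left(A \right)} = 1$ ($u{\left(A \right)} = \frac{2 A}{2 A} = 2 A \frac{1}{2 A} = 1$)
$k{\left(m \right)} = 8 + m$ ($k{\left(m \right)} = m + \left(2 + 2 \cdot 3\right) = m + \left(2 + 6\right) = m + 8 = 8 + m$)
$-33616 + k{\left(u{\left(7 \right)} \right)} = -33616 + \left(8 + 1\right) = -33616 + 9 = -33607$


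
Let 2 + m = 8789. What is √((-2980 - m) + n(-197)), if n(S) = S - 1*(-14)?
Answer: 5*I*√478 ≈ 109.32*I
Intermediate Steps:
m = 8787 (m = -2 + 8789 = 8787)
n(S) = 14 + S (n(S) = S + 14 = 14 + S)
√((-2980 - m) + n(-197)) = √((-2980 - 1*8787) + (14 - 197)) = √((-2980 - 8787) - 183) = √(-11767 - 183) = √(-11950) = 5*I*√478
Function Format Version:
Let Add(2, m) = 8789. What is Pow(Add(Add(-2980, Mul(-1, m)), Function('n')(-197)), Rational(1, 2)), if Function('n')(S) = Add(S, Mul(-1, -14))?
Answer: Mul(5, I, Pow(478, Rational(1, 2))) ≈ Mul(109.32, I)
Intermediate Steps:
m = 8787 (m = Add(-2, 8789) = 8787)
Function('n')(S) = Add(14, S) (Function('n')(S) = Add(S, 14) = Add(14, S))
Pow(Add(Add(-2980, Mul(-1, m)), Function('n')(-197)), Rational(1, 2)) = Pow(Add(Add(-2980, Mul(-1, 8787)), Add(14, -197)), Rational(1, 2)) = Pow(Add(Add(-2980, -8787), -183), Rational(1, 2)) = Pow(Add(-11767, -183), Rational(1, 2)) = Pow(-11950, Rational(1, 2)) = Mul(5, I, Pow(478, Rational(1, 2)))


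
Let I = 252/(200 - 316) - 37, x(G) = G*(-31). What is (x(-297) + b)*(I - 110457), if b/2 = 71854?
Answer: -489999143935/29 ≈ -1.6897e+10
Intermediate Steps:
b = 143708 (b = 2*71854 = 143708)
x(G) = -31*G
I = -1136/29 (I = 252/(-116) - 37 = -1/116*252 - 37 = -63/29 - 37 = -1136/29 ≈ -39.172)
(x(-297) + b)*(I - 110457) = (-31*(-297) + 143708)*(-1136/29 - 110457) = (9207 + 143708)*(-3204389/29) = 152915*(-3204389/29) = -489999143935/29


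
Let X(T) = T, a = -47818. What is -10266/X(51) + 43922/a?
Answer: -82189935/406453 ≈ -202.21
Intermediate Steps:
-10266/X(51) + 43922/a = -10266/51 + 43922/(-47818) = -10266*1/51 + 43922*(-1/47818) = -3422/17 - 21961/23909 = -82189935/406453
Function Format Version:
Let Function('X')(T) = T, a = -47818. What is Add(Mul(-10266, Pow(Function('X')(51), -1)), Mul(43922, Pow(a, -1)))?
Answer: Rational(-82189935, 406453) ≈ -202.21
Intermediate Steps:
Add(Mul(-10266, Pow(Function('X')(51), -1)), Mul(43922, Pow(a, -1))) = Add(Mul(-10266, Pow(51, -1)), Mul(43922, Pow(-47818, -1))) = Add(Mul(-10266, Rational(1, 51)), Mul(43922, Rational(-1, 47818))) = Add(Rational(-3422, 17), Rational(-21961, 23909)) = Rational(-82189935, 406453)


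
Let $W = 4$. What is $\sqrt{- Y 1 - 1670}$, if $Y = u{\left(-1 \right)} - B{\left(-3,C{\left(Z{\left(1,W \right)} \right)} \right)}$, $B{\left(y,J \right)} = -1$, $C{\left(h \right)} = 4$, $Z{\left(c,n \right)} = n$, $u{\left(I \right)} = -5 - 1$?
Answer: $3 i \sqrt{185} \approx 40.804 i$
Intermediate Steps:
$u{\left(I \right)} = -6$
$Y = -5$ ($Y = -6 - -1 = -6 + 1 = -5$)
$\sqrt{- Y 1 - 1670} = \sqrt{\left(-1\right) \left(-5\right) 1 - 1670} = \sqrt{5 \cdot 1 - 1670} = \sqrt{5 - 1670} = \sqrt{-1665} = 3 i \sqrt{185}$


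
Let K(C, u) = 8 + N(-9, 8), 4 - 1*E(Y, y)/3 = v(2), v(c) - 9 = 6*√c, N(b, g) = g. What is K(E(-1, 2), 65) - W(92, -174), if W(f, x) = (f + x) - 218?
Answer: 316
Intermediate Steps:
W(f, x) = -218 + f + x
v(c) = 9 + 6*√c
E(Y, y) = -15 - 18*√2 (E(Y, y) = 12 - 3*(9 + 6*√2) = 12 + (-27 - 18*√2) = -15 - 18*√2)
K(C, u) = 16 (K(C, u) = 8 + 8 = 16)
K(E(-1, 2), 65) - W(92, -174) = 16 - (-218 + 92 - 174) = 16 - 1*(-300) = 16 + 300 = 316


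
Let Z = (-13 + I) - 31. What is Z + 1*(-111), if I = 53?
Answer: -102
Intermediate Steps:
Z = 9 (Z = (-13 + 53) - 31 = 40 - 31 = 9)
Z + 1*(-111) = 9 + 1*(-111) = 9 - 111 = -102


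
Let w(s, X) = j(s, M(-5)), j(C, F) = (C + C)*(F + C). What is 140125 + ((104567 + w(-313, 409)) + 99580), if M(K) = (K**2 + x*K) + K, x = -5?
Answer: 512040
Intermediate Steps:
M(K) = K**2 - 4*K (M(K) = (K**2 - 5*K) + K = K**2 - 4*K)
j(C, F) = 2*C*(C + F) (j(C, F) = (2*C)*(C + F) = 2*C*(C + F))
w(s, X) = 2*s*(45 + s) (w(s, X) = 2*s*(s - 5*(-4 - 5)) = 2*s*(s - 5*(-9)) = 2*s*(s + 45) = 2*s*(45 + s))
140125 + ((104567 + w(-313, 409)) + 99580) = 140125 + ((104567 + 2*(-313)*(45 - 313)) + 99580) = 140125 + ((104567 + 2*(-313)*(-268)) + 99580) = 140125 + ((104567 + 167768) + 99580) = 140125 + (272335 + 99580) = 140125 + 371915 = 512040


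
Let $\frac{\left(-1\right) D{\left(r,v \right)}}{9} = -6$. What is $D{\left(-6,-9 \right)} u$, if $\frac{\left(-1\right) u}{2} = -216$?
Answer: $23328$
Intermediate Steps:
$u = 432$ ($u = \left(-2\right) \left(-216\right) = 432$)
$D{\left(r,v \right)} = 54$ ($D{\left(r,v \right)} = \left(-9\right) \left(-6\right) = 54$)
$D{\left(-6,-9 \right)} u = 54 \cdot 432 = 23328$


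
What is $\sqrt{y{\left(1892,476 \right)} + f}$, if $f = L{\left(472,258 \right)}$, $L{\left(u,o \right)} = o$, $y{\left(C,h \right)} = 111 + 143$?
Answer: $16 \sqrt{2} \approx 22.627$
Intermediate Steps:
$y{\left(C,h \right)} = 254$
$f = 258$
$\sqrt{y{\left(1892,476 \right)} + f} = \sqrt{254 + 258} = \sqrt{512} = 16 \sqrt{2}$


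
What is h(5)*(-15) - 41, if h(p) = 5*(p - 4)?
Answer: -116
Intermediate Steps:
h(p) = -20 + 5*p (h(p) = 5*(-4 + p) = -20 + 5*p)
h(5)*(-15) - 41 = (-20 + 5*5)*(-15) - 41 = (-20 + 25)*(-15) - 41 = 5*(-15) - 41 = -75 - 41 = -116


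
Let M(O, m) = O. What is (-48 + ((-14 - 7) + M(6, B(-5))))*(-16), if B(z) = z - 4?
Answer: 1008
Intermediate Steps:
B(z) = -4 + z
(-48 + ((-14 - 7) + M(6, B(-5))))*(-16) = (-48 + ((-14 - 7) + 6))*(-16) = (-48 + (-21 + 6))*(-16) = (-48 - 15)*(-16) = -63*(-16) = 1008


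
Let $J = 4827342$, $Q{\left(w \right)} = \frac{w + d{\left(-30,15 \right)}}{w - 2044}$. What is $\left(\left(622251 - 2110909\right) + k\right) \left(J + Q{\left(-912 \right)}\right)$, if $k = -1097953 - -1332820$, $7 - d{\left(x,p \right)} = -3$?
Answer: $- \frac{8945562980765257}{1478} \approx -6.0525 \cdot 10^{12}$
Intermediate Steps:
$d{\left(x,p \right)} = 10$ ($d{\left(x,p \right)} = 7 - -3 = 7 + 3 = 10$)
$Q{\left(w \right)} = \frac{10 + w}{-2044 + w}$ ($Q{\left(w \right)} = \frac{w + 10}{w - 2044} = \frac{10 + w}{-2044 + w}$)
$k = 234867$ ($k = -1097953 + 1332820 = 234867$)
$\left(\left(622251 - 2110909\right) + k\right) \left(J + Q{\left(-912 \right)}\right) = \left(\left(622251 - 2110909\right) + 234867\right) \left(4827342 + \frac{10 - 912}{-2044 - 912}\right) = \left(\left(622251 - 2110909\right) + 234867\right) \left(4827342 + \frac{1}{-2956} \left(-902\right)\right) = \left(-1488658 + 234867\right) \left(4827342 - - \frac{451}{1478}\right) = - 1253791 \left(4827342 + \frac{451}{1478}\right) = \left(-1253791\right) \frac{7134811927}{1478} = - \frac{8945562980765257}{1478}$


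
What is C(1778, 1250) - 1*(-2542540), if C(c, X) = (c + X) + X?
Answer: 2546818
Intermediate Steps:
C(c, X) = c + 2*X (C(c, X) = (X + c) + X = c + 2*X)
C(1778, 1250) - 1*(-2542540) = (1778 + 2*1250) - 1*(-2542540) = (1778 + 2500) + 2542540 = 4278 + 2542540 = 2546818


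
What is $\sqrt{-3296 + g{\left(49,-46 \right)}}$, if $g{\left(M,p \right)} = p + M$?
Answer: $i \sqrt{3293} \approx 57.385 i$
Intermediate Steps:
$g{\left(M,p \right)} = M + p$
$\sqrt{-3296 + g{\left(49,-46 \right)}} = \sqrt{-3296 + \left(49 - 46\right)} = \sqrt{-3296 + 3} = \sqrt{-3293} = i \sqrt{3293}$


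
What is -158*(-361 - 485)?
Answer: 133668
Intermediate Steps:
-158*(-361 - 485) = -158*(-846) = 133668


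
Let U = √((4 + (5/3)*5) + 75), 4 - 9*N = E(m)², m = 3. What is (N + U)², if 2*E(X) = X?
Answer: 113233/1296 + 7*√786/54 ≈ 91.005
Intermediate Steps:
E(X) = X/2
N = 7/36 (N = 4/9 - ((½)*3)²/9 = 4/9 - (3/2)²/9 = 4/9 - ⅑*9/4 = 4/9 - ¼ = 7/36 ≈ 0.19444)
U = √786/3 (U = √((4 + (5*(⅓))*5) + 75) = √((4 + (5/3)*5) + 75) = √((4 + 25/3) + 75) = √(37/3 + 75) = √(262/3) = √786/3 ≈ 9.3452)
(N + U)² = (7/36 + √786/3)²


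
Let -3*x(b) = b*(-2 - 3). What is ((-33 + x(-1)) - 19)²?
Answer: 25921/9 ≈ 2880.1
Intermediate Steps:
x(b) = 5*b/3 (x(b) = -b*(-2 - 3)/3 = -b*(-5)/3 = -(-5)*b/3 = 5*b/3)
((-33 + x(-1)) - 19)² = ((-33 + (5/3)*(-1)) - 19)² = ((-33 - 5/3) - 19)² = (-104/3 - 19)² = (-161/3)² = 25921/9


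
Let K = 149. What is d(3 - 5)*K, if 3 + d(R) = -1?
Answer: -596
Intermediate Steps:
d(R) = -4 (d(R) = -3 - 1 = -4)
d(3 - 5)*K = -4*149 = -596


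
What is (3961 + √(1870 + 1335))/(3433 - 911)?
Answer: 3961/2522 + √3205/2522 ≈ 1.5930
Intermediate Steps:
(3961 + √(1870 + 1335))/(3433 - 911) = (3961 + √3205)/2522 = (3961 + √3205)*(1/2522) = 3961/2522 + √3205/2522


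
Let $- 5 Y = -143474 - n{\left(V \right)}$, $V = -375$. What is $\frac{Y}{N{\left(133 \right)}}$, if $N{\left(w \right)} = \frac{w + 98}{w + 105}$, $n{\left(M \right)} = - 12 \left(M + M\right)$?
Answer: $\frac{5184116}{165} \approx 31419.0$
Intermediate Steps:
$n{\left(M \right)} = - 24 M$ ($n{\left(M \right)} = - 12 \cdot 2 M = - 24 M$)
$N{\left(w \right)} = \frac{98 + w}{105 + w}$
$Y = \frac{152474}{5}$ ($Y = - \frac{-143474 - \left(-24\right) \left(-375\right)}{5} = - \frac{-143474 - 9000}{5} = \left(- \frac{1}{5}\right) \left(-152474\right) = \frac{152474}{5} \approx 30495.0$)
$\frac{Y}{N{\left(133 \right)}} = \frac{152474}{5 \frac{98 + 133}{105 + 133}} = \frac{152474}{5 \cdot \frac{1}{238} \cdot 231} = \frac{152474}{5 \cdot \frac{33}{34}} = \frac{152474}{5} \cdot \frac{34}{33} = \frac{5184116}{165}$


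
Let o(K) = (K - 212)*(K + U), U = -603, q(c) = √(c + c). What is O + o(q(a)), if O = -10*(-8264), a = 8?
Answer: 207232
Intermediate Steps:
q(c) = √2*√c (q(c) = √(2*c) = √2*√c)
O = 82640
o(K) = (-603 + K)*(-212 + K) (o(K) = (K - 212)*(K - 603) = (-212 + K)*(-603 + K) = (-603 + K)*(-212 + K))
O + o(q(a)) = 82640 + (127836 + (√2*√8)² - 815*√2*√8) = 82640 + (127836 + (√2*(2*√2))² - 815*√2*2*√2) = 82640 + (127836 + 4² - 815*4) = 82640 + (127836 + 16 - 3260) = 82640 + 124592 = 207232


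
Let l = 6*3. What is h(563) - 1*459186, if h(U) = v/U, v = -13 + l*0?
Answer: -258521731/563 ≈ -4.5919e+5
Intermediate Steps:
l = 18
v = -13 (v = -13 + 18*0 = -13 + 0 = -13)
h(U) = -13/U
h(563) - 1*459186 = -13/563 - 1*459186 = -13*1/563 - 459186 = -13/563 - 459186 = -258521731/563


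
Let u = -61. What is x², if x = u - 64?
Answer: 15625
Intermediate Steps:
x = -125 (x = -61 - 64 = -125)
x² = (-125)² = 15625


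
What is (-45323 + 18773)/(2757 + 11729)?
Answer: -13275/7243 ≈ -1.8328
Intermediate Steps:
(-45323 + 18773)/(2757 + 11729) = -26550/14486 = -26550*1/14486 = -13275/7243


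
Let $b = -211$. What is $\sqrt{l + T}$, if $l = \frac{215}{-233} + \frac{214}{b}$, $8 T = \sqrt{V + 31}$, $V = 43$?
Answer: $\frac{\sqrt{-74906320016 + 4834001138 \sqrt{74}}}{196652} \approx 0.92826 i$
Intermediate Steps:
$T = \frac{\sqrt{74}}{8}$ ($T = \frac{\sqrt{43 + 31}}{8} = \frac{\sqrt{74}}{8} \approx 1.0753$)
$l = - \frac{95227}{49163}$ ($l = \frac{215}{-233} + \frac{214}{-211} = 215 \left(- \frac{1}{233}\right) + 214 \left(- \frac{1}{211}\right) = - \frac{215}{233} - \frac{214}{211} = - \frac{95227}{49163} \approx -1.937$)
$\sqrt{l + T} = \sqrt{- \frac{95227}{49163} + \frac{\sqrt{74}}{8}}$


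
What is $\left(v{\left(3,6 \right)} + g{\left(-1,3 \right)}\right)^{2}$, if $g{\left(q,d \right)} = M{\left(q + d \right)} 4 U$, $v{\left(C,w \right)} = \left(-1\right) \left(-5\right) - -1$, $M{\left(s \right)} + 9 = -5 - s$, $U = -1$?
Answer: $4900$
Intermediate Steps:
$M{\left(s \right)} = -14 - s$ ($M{\left(s \right)} = -9 - \left(5 + s\right) = -14 - s$)
$v{\left(C,w \right)} = 6$ ($v{\left(C,w \right)} = 5 + 1 = 6$)
$g{\left(q,d \right)} = 56 + 4 d + 4 q$ ($g{\left(q,d \right)} = \left(-14 - \left(q + d\right)\right) 4 \left(-1\right) = \left(-14 - \left(d + q\right)\right) 4 \left(-1\right) = \left(-14 - d - q\right) 4 \left(-1\right) = \left(-56 - 4 d - 4 q\right) \left(-1\right) = 56 + 4 d + 4 q$)
$\left(v{\left(3,6 \right)} + g{\left(-1,3 \right)}\right)^{2} = \left(6 + \left(56 + 4 \cdot 3 + 4 \left(-1\right)\right)\right)^{2} = \left(6 + \left(56 + 12 - 4\right)\right)^{2} = \left(6 + 64\right)^{2} = 70^{2} = 4900$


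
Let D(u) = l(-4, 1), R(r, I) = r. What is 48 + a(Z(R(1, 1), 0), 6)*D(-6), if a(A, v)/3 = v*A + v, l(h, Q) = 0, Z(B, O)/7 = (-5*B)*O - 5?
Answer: 48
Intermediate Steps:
Z(B, O) = -35 - 35*B*O (Z(B, O) = 7*((-5*B)*O - 5) = 7*(-5*B*O - 5) = 7*(-5 - 5*B*O) = -35 - 35*B*O)
a(A, v) = 3*v + 3*A*v (a(A, v) = 3*(v*A + v) = 3*(A*v + v) = 3*(v + A*v) = 3*v + 3*A*v)
D(u) = 0
48 + a(Z(R(1, 1), 0), 6)*D(-6) = 48 + (3*6*(1 + (-35 - 35*1*0)))*0 = 48 + (3*6*(1 + (-35 + 0)))*0 = 48 + (3*6*(1 - 35))*0 = 48 + (3*6*(-34))*0 = 48 - 612*0 = 48 + 0 = 48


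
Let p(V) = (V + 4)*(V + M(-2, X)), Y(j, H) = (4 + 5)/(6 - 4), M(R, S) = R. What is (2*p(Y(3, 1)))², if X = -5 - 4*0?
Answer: 7225/4 ≈ 1806.3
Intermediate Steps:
X = -5 (X = -5 + 0 = -5)
Y(j, H) = 9/2
p(V) = (-2 + V)*(4 + V) (p(V) = (V + 4)*(V - 2) = (4 + V)*(-2 + V) = (-2 + V)*(4 + V))
(2*p(Y(3, 1)))² = (2*(-8 + (9/2)² + 2*(9/2)))² = (2*(-8 + 81/4 + 9))² = (2*(85/4))² = (85/2)² = 7225/4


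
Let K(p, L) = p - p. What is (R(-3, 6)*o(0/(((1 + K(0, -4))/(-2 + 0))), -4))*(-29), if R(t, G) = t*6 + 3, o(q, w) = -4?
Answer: -1740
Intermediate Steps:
K(p, L) = 0
R(t, G) = 3 + 6*t (R(t, G) = 6*t + 3 = 3 + 6*t)
(R(-3, 6)*o(0/(((1 + K(0, -4))/(-2 + 0))), -4))*(-29) = ((3 + 6*(-3))*(-4))*(-29) = ((3 - 18)*(-4))*(-29) = -15*(-4)*(-29) = 60*(-29) = -1740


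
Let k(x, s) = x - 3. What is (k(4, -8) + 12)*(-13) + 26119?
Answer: 25950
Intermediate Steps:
k(x, s) = -3 + x
(k(4, -8) + 12)*(-13) + 26119 = ((-3 + 4) + 12)*(-13) + 26119 = (1 + 12)*(-13) + 26119 = 13*(-13) + 26119 = -169 + 26119 = 25950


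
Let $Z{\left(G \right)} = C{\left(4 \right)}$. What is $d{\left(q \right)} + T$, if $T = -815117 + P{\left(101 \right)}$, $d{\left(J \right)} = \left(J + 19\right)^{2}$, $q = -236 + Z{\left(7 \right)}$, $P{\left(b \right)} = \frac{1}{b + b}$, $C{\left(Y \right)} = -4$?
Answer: $- \frac{154787751}{202} \approx -7.6628 \cdot 10^{5}$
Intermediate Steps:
$Z{\left(G \right)} = -4$
$P{\left(b \right)} = \frac{1}{2 b}$
$q = -240$ ($q = -236 - 4 = -240$)
$d{\left(J \right)} = \left(19 + J\right)^{2}$
$T = - \frac{164653633}{202}$ ($T = -815117 + \frac{1}{2 \cdot 101} = -815117 + \frac{1}{2} \cdot \frac{1}{101} = -815117 + \frac{1}{202} = - \frac{164653633}{202} \approx -8.1512 \cdot 10^{5}$)
$d{\left(q \right)} + T = \left(19 - 240\right)^{2} - \frac{164653633}{202} = \left(-221\right)^{2} - \frac{164653633}{202} = 48841 - \frac{164653633}{202} = - \frac{154787751}{202}$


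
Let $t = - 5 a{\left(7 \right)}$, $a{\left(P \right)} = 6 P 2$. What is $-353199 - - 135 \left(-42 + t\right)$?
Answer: $-415569$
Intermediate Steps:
$a{\left(P \right)} = 12 P$
$t = -420$ ($t = - 5 \cdot 12 \cdot 7 = \left(-5\right) 84 = -420$)
$-353199 - - 135 \left(-42 + t\right) = -353199 - - 135 \left(-42 - 420\right) = -353199 - \left(-135\right) \left(-462\right) = -353199 - 62370 = -415569$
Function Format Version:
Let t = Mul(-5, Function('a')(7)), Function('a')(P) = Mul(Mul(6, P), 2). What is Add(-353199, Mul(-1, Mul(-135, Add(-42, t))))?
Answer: -415569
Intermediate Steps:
Function('a')(P) = Mul(12, P)
t = -420 (t = Mul(-5, Mul(12, 7)) = Mul(-5, 84) = -420)
Add(-353199, Mul(-1, Mul(-135, Add(-42, t)))) = Add(-353199, Mul(-1, Mul(-135, Add(-42, -420)))) = Add(-353199, Mul(-1, Mul(-135, -462))) = Add(-353199, Mul(-1, 62370)) = Add(-353199, -62370) = -415569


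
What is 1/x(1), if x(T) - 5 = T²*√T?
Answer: ⅙ ≈ 0.16667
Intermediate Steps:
x(T) = 5 + T^(5/2) (x(T) = 5 + T²*√T = 5 + T^(5/2))
1/x(1) = 1/(5 + 1^(5/2)) = 1/(5 + 1) = 1/6 = ⅙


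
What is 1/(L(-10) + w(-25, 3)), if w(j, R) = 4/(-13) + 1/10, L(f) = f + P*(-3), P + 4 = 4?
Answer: -130/1327 ≈ -0.097965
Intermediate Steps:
P = 0 (P = -4 + 4 = 0)
L(f) = f (L(f) = f + 0*(-3) = f + 0 = f)
w(j, R) = -27/130 (w(j, R) = 4*(-1/13) + 1*(⅒) = -4/13 + ⅒ = -27/130)
1/(L(-10) + w(-25, 3)) = 1/(-10 - 27/130) = 1/(-1327/130) = -130/1327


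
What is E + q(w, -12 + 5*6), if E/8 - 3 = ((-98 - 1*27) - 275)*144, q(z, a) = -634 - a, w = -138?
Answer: -461428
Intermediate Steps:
E = -460776 (E = 24 + 8*(((-98 - 1*27) - 275)*144) = 24 + 8*(((-98 - 27) - 275)*144) = 24 + 8*((-125 - 275)*144) = 24 + 8*(-400*144) = 24 + 8*(-57600) = 24 - 460800 = -460776)
E + q(w, -12 + 5*6) = -460776 + (-634 - (-12 + 5*6)) = -460776 + (-634 - (-12 + 30)) = -460776 + (-634 - 1*18) = -460776 + (-634 - 18) = -460776 - 652 = -461428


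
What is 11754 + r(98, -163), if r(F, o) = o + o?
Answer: 11428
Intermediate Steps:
r(F, o) = 2*o
11754 + r(98, -163) = 11754 + 2*(-163) = 11754 - 326 = 11428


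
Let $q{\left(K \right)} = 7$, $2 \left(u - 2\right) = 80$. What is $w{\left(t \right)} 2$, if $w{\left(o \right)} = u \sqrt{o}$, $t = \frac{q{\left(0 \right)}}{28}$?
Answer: $42$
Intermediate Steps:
$u = 42$ ($u = 2 + \frac{1}{2} \cdot 80 = 2 + 40 = 42$)
$t = \frac{1}{4}$ ($t = \frac{7}{28} = 7 \cdot \frac{1}{28} = \frac{1}{4} \approx 0.25$)
$w{\left(o \right)} = 42 \sqrt{o}$
$w{\left(t \right)} 2 = \frac{42}{2} \cdot 2 = 42 \cdot \frac{1}{2} \cdot 2 = 21 \cdot 2 = 42$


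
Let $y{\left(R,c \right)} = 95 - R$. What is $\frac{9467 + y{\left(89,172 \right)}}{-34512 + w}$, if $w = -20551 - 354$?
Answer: $- \frac{9473}{55417} \approx -0.17094$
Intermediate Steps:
$w = -20905$ ($w = -20551 - 354 = -20905$)
$\frac{9467 + y{\left(89,172 \right)}}{-34512 + w} = \frac{9467 + \left(95 - 89\right)}{-34512 - 20905} = \frac{9467 + \left(95 - 89\right)}{-55417} = \left(9467 + 6\right) \left(- \frac{1}{55417}\right) = 9473 \left(- \frac{1}{55417}\right) = - \frac{9473}{55417}$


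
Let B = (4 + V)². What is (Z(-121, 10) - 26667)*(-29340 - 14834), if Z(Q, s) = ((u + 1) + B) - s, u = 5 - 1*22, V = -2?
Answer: 1178959886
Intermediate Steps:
B = 4 (B = (4 - 2)² = 2² = 4)
u = -17 (u = 5 - 22 = -17)
Z(Q, s) = -12 - s (Z(Q, s) = ((-17 + 1) + 4) - s = (-16 + 4) - s = -12 - s)
(Z(-121, 10) - 26667)*(-29340 - 14834) = ((-12 - 1*10) - 26667)*(-29340 - 14834) = ((-12 - 10) - 26667)*(-44174) = (-22 - 26667)*(-44174) = -26689*(-44174) = 1178959886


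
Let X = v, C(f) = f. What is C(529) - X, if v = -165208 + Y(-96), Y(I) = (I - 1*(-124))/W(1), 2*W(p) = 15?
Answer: 2485999/15 ≈ 1.6573e+5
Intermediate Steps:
W(p) = 15/2 (W(p) = (½)*15 = 15/2)
Y(I) = 248/15 + 2*I/15 (Y(I) = (I - 1*(-124))/(15/2) = (I + 124)*(2/15) = (124 + I)*(2/15) = 248/15 + 2*I/15)
v = -2478064/15 (v = -165208 + (248/15 + (2/15)*(-96)) = -165208 + (248/15 - 64/5) = -165208 + 56/15 = -2478064/15 ≈ -1.6520e+5)
X = -2478064/15 ≈ -1.6520e+5
C(529) - X = 529 - 1*(-2478064/15) = 529 + 2478064/15 = 2485999/15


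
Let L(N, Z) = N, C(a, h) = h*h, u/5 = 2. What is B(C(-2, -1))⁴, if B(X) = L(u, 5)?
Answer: 10000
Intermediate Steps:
u = 10 (u = 5*2 = 10)
C(a, h) = h²
B(X) = 10
B(C(-2, -1))⁴ = 10⁴ = 10000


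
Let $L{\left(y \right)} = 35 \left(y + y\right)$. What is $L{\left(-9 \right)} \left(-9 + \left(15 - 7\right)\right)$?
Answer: $630$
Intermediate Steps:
$L{\left(y \right)} = 70 y$ ($L{\left(y \right)} = 35 \cdot 2 y = 70 y$)
$L{\left(-9 \right)} \left(-9 + \left(15 - 7\right)\right) = 70 \left(-9\right) \left(-9 + \left(15 - 7\right)\right) = - 630 \left(-9 + 8\right) = \left(-630\right) \left(-1\right) = 630$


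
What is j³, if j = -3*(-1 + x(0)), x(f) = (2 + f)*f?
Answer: 27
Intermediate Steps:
x(f) = f*(2 + f)
j = 3 (j = -3*(-1 + 0*(2 + 0)) = -3*(-1 + 0*2) = -3*(-1 + 0) = -3*(-1) = 3)
j³ = 3³ = 27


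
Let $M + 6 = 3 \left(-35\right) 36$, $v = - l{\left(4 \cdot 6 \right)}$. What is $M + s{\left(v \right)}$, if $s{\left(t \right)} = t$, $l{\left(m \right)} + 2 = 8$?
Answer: $-3792$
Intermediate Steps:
$l{\left(m \right)} = 6$ ($l{\left(m \right)} = -2 + 8 = 6$)
$v = -6$ ($v = \left(-1\right) 6 = -6$)
$M = -3786$ ($M = -6 + 3 \left(-35\right) 36 = -6 - 3780 = -3786$)
$M + s{\left(v \right)} = -3786 - 6 = -3792$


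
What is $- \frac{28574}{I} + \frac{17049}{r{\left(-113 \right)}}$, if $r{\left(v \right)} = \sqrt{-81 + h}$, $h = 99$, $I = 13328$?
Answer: $- \frac{2041}{952} + \frac{5683 \sqrt{2}}{2} \approx 4016.3$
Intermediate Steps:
$r{\left(v \right)} = 3 \sqrt{2}$ ($r{\left(v \right)} = \sqrt{-81 + 99} = \sqrt{18} = 3 \sqrt{2}$)
$- \frac{28574}{I} + \frac{17049}{r{\left(-113 \right)}} = - \frac{28574}{13328} + \frac{17049}{3 \sqrt{2}} = \left(-28574\right) \frac{1}{13328} + 17049 \frac{\sqrt{2}}{6} = - \frac{2041}{952} + \frac{5683 \sqrt{2}}{2}$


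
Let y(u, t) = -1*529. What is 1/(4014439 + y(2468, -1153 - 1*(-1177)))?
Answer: 1/4013910 ≈ 2.4913e-7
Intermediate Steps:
y(u, t) = -529
1/(4014439 + y(2468, -1153 - 1*(-1177))) = 1/(4014439 - 529) = 1/4013910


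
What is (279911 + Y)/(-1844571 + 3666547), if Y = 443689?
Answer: 90450/227747 ≈ 0.39715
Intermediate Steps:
(279911 + Y)/(-1844571 + 3666547) = (279911 + 443689)/(-1844571 + 3666547) = 723600/1821976 = 723600*(1/1821976) = 90450/227747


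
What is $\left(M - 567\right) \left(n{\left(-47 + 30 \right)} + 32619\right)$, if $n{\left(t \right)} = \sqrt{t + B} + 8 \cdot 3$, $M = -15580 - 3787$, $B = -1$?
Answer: $-650705562 - 59802 i \sqrt{2} \approx -6.5071 \cdot 10^{8} - 84573.0 i$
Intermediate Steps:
$M = -19367$
$n{\left(t \right)} = 24 + \sqrt{-1 + t}$ ($n{\left(t \right)} = \sqrt{t - 1} + 8 \cdot 3 = \sqrt{-1 + t} + 24 = 24 + \sqrt{-1 + t}$)
$\left(M - 567\right) \left(n{\left(-47 + 30 \right)} + 32619\right) = \left(-19367 - 567\right) \left(\left(24 + \sqrt{-1 + \left(-47 + 30\right)}\right) + 32619\right) = - 19934 \left(\left(24 + \sqrt{-1 - 17}\right) + 32619\right) = - 19934 \left(\left(24 + \sqrt{-18}\right) + 32619\right) = - 19934 \left(\left(24 + 3 i \sqrt{2}\right) + 32619\right) = - 19934 \left(32643 + 3 i \sqrt{2}\right) = -650705562 - 59802 i \sqrt{2}$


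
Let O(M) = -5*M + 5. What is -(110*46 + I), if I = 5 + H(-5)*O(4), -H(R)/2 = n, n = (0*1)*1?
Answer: -5065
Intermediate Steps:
n = 0 (n = 0*1 = 0)
O(M) = 5 - 5*M
H(R) = 0 (H(R) = -2*0 = 0)
I = 5 (I = 5 + 0*(5 - 5*4) = 5 + 0*(5 - 20) = 5 + 0*(-15) = 5 + 0 = 5)
-(110*46 + I) = -(110*46 + 5) = -(5060 + 5) = -1*5065 = -5065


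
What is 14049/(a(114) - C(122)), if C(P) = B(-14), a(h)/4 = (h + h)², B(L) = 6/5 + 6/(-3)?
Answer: 70245/1039684 ≈ 0.067564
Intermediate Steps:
B(L) = -⅘ (B(L) = 6*(⅕) + 6*(-⅓) = 6/5 - 2 = -⅘)
a(h) = 16*h² (a(h) = 4*(h + h)² = 4*(2*h)² = 4*(4*h²) = 16*h²)
C(P) = -⅘
14049/(a(114) - C(122)) = 14049/(16*114² - 1*(-⅘)) = 14049/(16*12996 + ⅘) = 14049/(207936 + ⅘) = 14049/(1039684/5) = 14049*(5/1039684) = 70245/1039684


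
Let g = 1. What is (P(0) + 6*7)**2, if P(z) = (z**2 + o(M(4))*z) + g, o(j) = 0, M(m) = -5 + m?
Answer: 1849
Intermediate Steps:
P(z) = 1 + z**2 (P(z) = (z**2 + 0*z) + 1 = (z**2 + 0) + 1 = z**2 + 1 = 1 + z**2)
(P(0) + 6*7)**2 = ((1 + 0**2) + 6*7)**2 = ((1 + 0) + 42)**2 = (1 + 42)**2 = 43**2 = 1849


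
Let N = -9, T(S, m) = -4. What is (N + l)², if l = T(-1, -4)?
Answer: 169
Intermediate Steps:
l = -4
(N + l)² = (-9 - 4)² = (-13)² = 169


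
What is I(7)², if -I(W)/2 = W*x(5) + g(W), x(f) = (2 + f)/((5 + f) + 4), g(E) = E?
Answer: 441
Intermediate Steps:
x(f) = (2 + f)/(9 + f)
I(W) = -3*W (I(W) = -2*(W*((2 + 5)/(9 + 5)) + W) = -2*(W*(7/14) + W) = -2*(W*((1/14)*7) + W) = -2*(W*(½) + W) = -2*(W/2 + W) = -3*W)
I(7)² = (-3*7)² = (-21)² = 441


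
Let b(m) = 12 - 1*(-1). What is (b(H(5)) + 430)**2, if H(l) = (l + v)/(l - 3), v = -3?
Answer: 196249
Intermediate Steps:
H(l) = 1 (H(l) = (l - 3)/(l - 3) = (-3 + l)/(-3 + l) = 1)
b(m) = 13 (b(m) = 12 + 1 = 13)
(b(H(5)) + 430)**2 = (13 + 430)**2 = 443**2 = 196249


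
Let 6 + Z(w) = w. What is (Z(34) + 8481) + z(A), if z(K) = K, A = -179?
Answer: 8330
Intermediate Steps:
Z(w) = -6 + w
(Z(34) + 8481) + z(A) = ((-6 + 34) + 8481) - 179 = (28 + 8481) - 179 = 8509 - 179 = 8330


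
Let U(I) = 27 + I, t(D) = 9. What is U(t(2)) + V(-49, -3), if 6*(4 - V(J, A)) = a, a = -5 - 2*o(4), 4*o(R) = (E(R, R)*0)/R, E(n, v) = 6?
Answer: 245/6 ≈ 40.833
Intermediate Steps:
o(R) = 0 (o(R) = ((6*0)/R)/4 = (0/R)/4 = (1/4)*0 = 0)
a = -5 (a = -5 - 2*0 = -5 + 0 = -5)
V(J, A) = 29/6 (V(J, A) = 4 - 1/6*(-5) = 4 + 5/6 = 29/6)
U(t(2)) + V(-49, -3) = (27 + 9) + 29/6 = 36 + 29/6 = 245/6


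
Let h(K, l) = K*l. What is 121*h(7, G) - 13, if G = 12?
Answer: 10151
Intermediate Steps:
121*h(7, G) - 13 = 121*(7*12) - 13 = 121*84 - 13 = 10164 - 13 = 10151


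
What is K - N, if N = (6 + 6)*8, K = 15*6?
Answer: -6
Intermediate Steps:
K = 90
N = 96 (N = 12*8 = 96)
K - N = 90 - 1*96 = 90 - 96 = -6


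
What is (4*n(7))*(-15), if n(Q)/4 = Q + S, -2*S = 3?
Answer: -1320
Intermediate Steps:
S = -3/2 (S = -½*3 = -3/2 ≈ -1.5000)
n(Q) = -6 + 4*Q (n(Q) = 4*(Q - 3/2) = 4*(-3/2 + Q) = -6 + 4*Q)
(4*n(7))*(-15) = (4*(-6 + 4*7))*(-15) = (4*(-6 + 28))*(-15) = (4*22)*(-15) = 88*(-15) = -1320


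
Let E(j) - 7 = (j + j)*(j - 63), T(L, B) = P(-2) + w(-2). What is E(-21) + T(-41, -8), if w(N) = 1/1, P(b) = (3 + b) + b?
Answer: 3535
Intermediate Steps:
P(b) = 3 + 2*b
w(N) = 1
T(L, B) = 0 (T(L, B) = (3 + 2*(-2)) + 1 = (3 - 4) + 1 = -1 + 1 = 0)
E(j) = 7 + 2*j*(-63 + j) (E(j) = 7 + (j + j)*(j - 63) = 7 + (2*j)*(-63 + j) = 7 + 2*j*(-63 + j))
E(-21) + T(-41, -8) = (7 - 126*(-21) + 2*(-21)²) + 0 = (7 + 2646 + 2*441) + 0 = (7 + 2646 + 882) + 0 = 3535 + 0 = 3535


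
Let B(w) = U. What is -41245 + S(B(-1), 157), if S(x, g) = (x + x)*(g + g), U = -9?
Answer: -46897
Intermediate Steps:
B(w) = -9
S(x, g) = 4*g*x (S(x, g) = (2*x)*(2*g) = 4*g*x)
-41245 + S(B(-1), 157) = -41245 + 4*157*(-9) = -41245 - 5652 = -46897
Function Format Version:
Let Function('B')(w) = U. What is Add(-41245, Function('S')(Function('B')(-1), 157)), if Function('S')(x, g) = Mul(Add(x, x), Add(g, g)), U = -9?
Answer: -46897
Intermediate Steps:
Function('B')(w) = -9
Function('S')(x, g) = Mul(4, g, x) (Function('S')(x, g) = Mul(Mul(2, x), Mul(2, g)) = Mul(4, g, x))
Add(-41245, Function('S')(Function('B')(-1), 157)) = Add(-41245, Mul(4, 157, -9)) = Add(-41245, -5652) = -46897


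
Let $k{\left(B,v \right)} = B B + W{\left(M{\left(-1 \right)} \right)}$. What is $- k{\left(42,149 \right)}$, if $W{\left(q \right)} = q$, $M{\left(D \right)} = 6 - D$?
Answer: $-1771$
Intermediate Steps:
$k{\left(B,v \right)} = 7 + B^{2}$ ($k{\left(B,v \right)} = B B + \left(6 - -1\right) = B^{2} + \left(6 + 1\right) = B^{2} + 7 = 7 + B^{2}$)
$- k{\left(42,149 \right)} = - (7 + 42^{2}) = - (7 + 1764) = \left(-1\right) 1771 = -1771$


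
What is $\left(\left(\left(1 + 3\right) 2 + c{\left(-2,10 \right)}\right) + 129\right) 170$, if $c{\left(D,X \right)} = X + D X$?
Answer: $21590$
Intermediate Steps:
$\left(\left(\left(1 + 3\right) 2 + c{\left(-2,10 \right)}\right) + 129\right) 170 = \left(\left(\left(1 + 3\right) 2 + 10 \left(1 - 2\right)\right) + 129\right) 170 = \left(\left(4 \cdot 2 + 10 \left(-1\right)\right) + 129\right) 170 = \left(\left(8 - 10\right) + 129\right) 170 = \left(-2 + 129\right) 170 = 127 \cdot 170 = 21590$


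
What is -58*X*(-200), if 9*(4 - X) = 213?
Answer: -684400/3 ≈ -2.2813e+5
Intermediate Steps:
X = -59/3 (X = 4 - 1/9*213 = 4 - 71/3 = -59/3 ≈ -19.667)
-58*X*(-200) = -58*(-59/3)*(-200) = (3422/3)*(-200) = -684400/3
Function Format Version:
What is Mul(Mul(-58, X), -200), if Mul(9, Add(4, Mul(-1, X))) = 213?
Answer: Rational(-684400, 3) ≈ -2.2813e+5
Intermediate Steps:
X = Rational(-59, 3) (X = Add(4, Mul(Rational(-1, 9), 213)) = Add(4, Rational(-71, 3)) = Rational(-59, 3) ≈ -19.667)
Mul(Mul(-58, X), -200) = Mul(Mul(-58, Rational(-59, 3)), -200) = Mul(Rational(3422, 3), -200) = Rational(-684400, 3)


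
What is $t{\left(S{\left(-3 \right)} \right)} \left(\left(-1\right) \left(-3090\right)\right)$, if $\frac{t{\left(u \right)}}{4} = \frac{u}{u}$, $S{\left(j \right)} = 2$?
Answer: $12360$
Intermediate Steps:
$t{\left(u \right)} = 4$ ($t{\left(u \right)} = 4 \frac{u}{u} = 4 \cdot 1 = 4$)
$t{\left(S{\left(-3 \right)} \right)} \left(\left(-1\right) \left(-3090\right)\right) = 4 \left(\left(-1\right) \left(-3090\right)\right) = 4 \cdot 3090 = 12360$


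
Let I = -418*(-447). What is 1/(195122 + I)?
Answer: 1/381968 ≈ 2.6180e-6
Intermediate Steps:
I = 186846
1/(195122 + I) = 1/(195122 + 186846) = 1/381968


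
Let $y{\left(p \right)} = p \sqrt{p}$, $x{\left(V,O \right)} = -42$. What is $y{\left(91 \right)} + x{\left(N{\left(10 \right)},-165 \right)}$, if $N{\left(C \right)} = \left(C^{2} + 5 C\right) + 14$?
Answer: $-42 + 91 \sqrt{91} \approx 826.08$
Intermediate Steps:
$N{\left(C \right)} = 14 + C^{2} + 5 C$
$y{\left(p \right)} = p^{\frac{3}{2}}$
$y{\left(91 \right)} + x{\left(N{\left(10 \right)},-165 \right)} = 91^{\frac{3}{2}} - 42 = 91 \sqrt{91} - 42 = -42 + 91 \sqrt{91}$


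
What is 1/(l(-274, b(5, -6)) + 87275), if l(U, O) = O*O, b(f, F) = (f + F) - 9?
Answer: 1/87375 ≈ 1.1445e-5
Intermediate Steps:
b(f, F) = -9 + F + f (b(f, F) = (F + f) - 9 = -9 + F + f)
l(U, O) = O²
1/(l(-274, b(5, -6)) + 87275) = 1/((-9 - 6 + 5)² + 87275) = 1/((-10)² + 87275) = 1/(100 + 87275) = 1/87375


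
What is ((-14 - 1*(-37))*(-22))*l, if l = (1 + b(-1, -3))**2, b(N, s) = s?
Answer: -2024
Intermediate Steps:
l = 4 (l = (1 - 3)**2 = (-2)**2 = 4)
((-14 - 1*(-37))*(-22))*l = ((-14 - 1*(-37))*(-22))*4 = ((-14 + 37)*(-22))*4 = (23*(-22))*4 = -506*4 = -2024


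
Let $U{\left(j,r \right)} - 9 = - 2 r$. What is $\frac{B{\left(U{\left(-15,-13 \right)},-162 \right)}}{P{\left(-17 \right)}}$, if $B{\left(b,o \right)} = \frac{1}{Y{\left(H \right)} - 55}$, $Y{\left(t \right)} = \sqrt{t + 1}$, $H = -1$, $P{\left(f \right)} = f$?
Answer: $\frac{1}{935} \approx 0.0010695$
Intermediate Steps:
$Y{\left(t \right)} = \sqrt{1 + t}$
$U{\left(j,r \right)} = 9 - 2 r$
$B{\left(b,o \right)} = - \frac{1}{55}$ ($B{\left(b,o \right)} = \frac{1}{\sqrt{1 - 1} - 55} = \frac{1}{\sqrt{0} - 55} = \frac{1}{0 - 55} = \frac{1}{-55} = - \frac{1}{55}$)
$\frac{B{\left(U{\left(-15,-13 \right)},-162 \right)}}{P{\left(-17 \right)}} = - \frac{1}{55 \left(-17\right)} = \left(- \frac{1}{55}\right) \left(- \frac{1}{17}\right) = \frac{1}{935}$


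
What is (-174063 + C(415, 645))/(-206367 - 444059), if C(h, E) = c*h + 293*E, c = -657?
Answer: 36819/92918 ≈ 0.39625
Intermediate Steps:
C(h, E) = -657*h + 293*E
(-174063 + C(415, 645))/(-206367 - 444059) = (-174063 + (-657*415 + 293*645))/(-206367 - 444059) = (-174063 + (-272655 + 188985))/(-650426) = (-174063 - 83670)*(-1/650426) = -257733*(-1/650426) = 36819/92918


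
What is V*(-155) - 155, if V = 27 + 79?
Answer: -16585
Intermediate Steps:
V = 106
V*(-155) - 155 = 106*(-155) - 155 = -16430 - 155 = -16585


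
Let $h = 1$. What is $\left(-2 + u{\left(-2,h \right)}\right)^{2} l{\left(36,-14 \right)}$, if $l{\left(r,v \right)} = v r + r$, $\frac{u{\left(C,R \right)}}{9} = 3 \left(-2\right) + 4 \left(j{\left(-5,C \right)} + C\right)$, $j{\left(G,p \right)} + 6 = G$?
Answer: $-128501568$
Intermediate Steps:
$j{\left(G,p \right)} = -6 + G$
$u{\left(C,R \right)} = -450 + 36 C$ ($u{\left(C,R \right)} = 9 \left(3 \left(-2\right) + 4 \left(\left(-6 - 5\right) + C\right)\right) = 9 \left(-6 + 4 \left(-11 + C\right)\right) = 9 \left(-6 + \left(-44 + 4 C\right)\right) = 9 \left(-50 + 4 C\right) = -450 + 36 C$)
$l{\left(r,v \right)} = r + r v$ ($l{\left(r,v \right)} = r v + r = r + r v$)
$\left(-2 + u{\left(-2,h \right)}\right)^{2} l{\left(36,-14 \right)} = \left(-2 + \left(-450 + 36 \left(-2\right)\right)\right)^{2} \cdot 36 \left(1 - 14\right) = \left(-2 - 522\right)^{2} \cdot 36 \left(-13\right) = \left(-2 - 522\right)^{2} \left(-468\right) = \left(-524\right)^{2} \left(-468\right) = 274576 \left(-468\right) = -128501568$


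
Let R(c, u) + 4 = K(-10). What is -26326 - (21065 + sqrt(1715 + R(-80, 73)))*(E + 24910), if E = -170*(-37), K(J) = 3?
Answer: -657254326 - 31200*sqrt(1714) ≈ -6.5855e+8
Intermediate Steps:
R(c, u) = -1 (R(c, u) = -4 + 3 = -1)
E = 6290
-26326 - (21065 + sqrt(1715 + R(-80, 73)))*(E + 24910) = -26326 - (21065 + sqrt(1715 - 1))*(6290 + 24910) = -26326 - (21065 + sqrt(1714))*31200 = -26326 - (657228000 + 31200*sqrt(1714)) = -26326 + (-657228000 - 31200*sqrt(1714)) = -657254326 - 31200*sqrt(1714)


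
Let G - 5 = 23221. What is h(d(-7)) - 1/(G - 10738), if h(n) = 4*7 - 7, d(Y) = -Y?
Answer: 262247/12488 ≈ 21.000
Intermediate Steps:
G = 23226 (G = 5 + 23221 = 23226)
h(n) = 21 (h(n) = 28 - 7 = 21)
h(d(-7)) - 1/(G - 10738) = 21 - 1/(23226 - 10738) = 21 - 1/12488 = 262247/12488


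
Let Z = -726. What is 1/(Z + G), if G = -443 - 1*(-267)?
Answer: -1/902 ≈ -0.0011086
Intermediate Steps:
G = -176 (G = -443 + 267 = -176)
1/(Z + G) = 1/(-726 - 176) = 1/(-902) = -1/902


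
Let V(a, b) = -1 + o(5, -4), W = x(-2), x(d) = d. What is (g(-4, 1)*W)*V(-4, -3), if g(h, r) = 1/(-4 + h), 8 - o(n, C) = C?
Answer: 11/4 ≈ 2.7500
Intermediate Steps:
o(n, C) = 8 - C
W = -2
V(a, b) = 11 (V(a, b) = -1 + (8 - 1*(-4)) = -1 + (8 + 4) = -1 + 12 = 11)
(g(-4, 1)*W)*V(-4, -3) = (-2/(-4 - 4))*11 = (-2/(-8))*11 = -⅛*(-2)*11 = (¼)*11 = 11/4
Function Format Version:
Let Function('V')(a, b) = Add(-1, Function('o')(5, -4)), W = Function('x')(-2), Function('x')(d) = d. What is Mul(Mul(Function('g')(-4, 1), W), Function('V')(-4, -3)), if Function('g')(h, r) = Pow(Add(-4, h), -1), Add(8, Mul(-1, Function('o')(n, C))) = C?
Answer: Rational(11, 4) ≈ 2.7500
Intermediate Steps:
Function('o')(n, C) = Add(8, Mul(-1, C))
W = -2
Function('V')(a, b) = 11 (Function('V')(a, b) = Add(-1, Add(8, Mul(-1, -4))) = Add(-1, Add(8, 4)) = Add(-1, 12) = 11)
Mul(Mul(Function('g')(-4, 1), W), Function('V')(-4, -3)) = Mul(Mul(Pow(Add(-4, -4), -1), -2), 11) = Mul(Mul(Pow(-8, -1), -2), 11) = Mul(Mul(Rational(-1, 8), -2), 11) = Mul(Rational(1, 4), 11) = Rational(11, 4)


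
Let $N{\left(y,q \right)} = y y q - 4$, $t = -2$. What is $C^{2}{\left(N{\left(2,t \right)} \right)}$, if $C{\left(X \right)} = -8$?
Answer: $64$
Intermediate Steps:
$N{\left(y,q \right)} = -4 + q y^{2}$ ($N{\left(y,q \right)} = y^{2} q - 4 = q y^{2} - 4 = -4 + q y^{2}$)
$C^{2}{\left(N{\left(2,t \right)} \right)} = \left(-8\right)^{2} = 64$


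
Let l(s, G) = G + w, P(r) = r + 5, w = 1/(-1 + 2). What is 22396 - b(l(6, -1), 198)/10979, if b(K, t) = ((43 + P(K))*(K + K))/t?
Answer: 22396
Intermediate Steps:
w = 1 (w = 1/1 = 1)
P(r) = 5 + r
l(s, G) = 1 + G (l(s, G) = G + 1 = 1 + G)
b(K, t) = 2*K*(48 + K)/t (b(K, t) = ((43 + (5 + K))*(K + K))/t = ((48 + K)*(2*K))/t = (2*K*(48 + K))/t = 2*K*(48 + K)/t)
22396 - b(l(6, -1), 198)/10979 = 22396 - 2*(1 - 1)*(48 + (1 - 1))/198/10979 = 22396 - 2*0*(1/198)*(48 + 0)/10979 = 22396 - 2*0*(1/198)*48/10979 = 22396 - 0/10979 = 22396 - 1*0 = 22396 + 0 = 22396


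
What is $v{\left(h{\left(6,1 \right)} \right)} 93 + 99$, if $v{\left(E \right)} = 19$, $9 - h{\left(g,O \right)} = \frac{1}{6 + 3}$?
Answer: $1866$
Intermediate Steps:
$h{\left(g,O \right)} = \frac{80}{9}$ ($h{\left(g,O \right)} = 9 - \frac{1}{6 + 3} = 9 - \frac{1}{9} = \frac{80}{9}$)
$v{\left(h{\left(6,1 \right)} \right)} 93 + 99 = 19 \cdot 93 + 99 = 1767 + 99 = 1866$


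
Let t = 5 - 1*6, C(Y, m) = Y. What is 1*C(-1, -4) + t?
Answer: -2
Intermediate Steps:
t = -1 (t = 5 - 6 = -1)
1*C(-1, -4) + t = 1*(-1) - 1 = -1 - 1 = -2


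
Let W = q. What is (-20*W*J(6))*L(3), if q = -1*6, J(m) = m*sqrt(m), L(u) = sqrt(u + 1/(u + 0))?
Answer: 1440*sqrt(5) ≈ 3219.9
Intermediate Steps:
L(u) = sqrt(u + 1/u)
J(m) = m**(3/2)
q = -6
W = -6
(-20*W*J(6))*L(3) = (-(-120)*6**(3/2))*sqrt(3 + 1/3) = (-(-120)*6*sqrt(6))*sqrt(3 + 1/3) = (-(-720)*sqrt(6))*sqrt(10/3) = (720*sqrt(6))*(sqrt(30)/3) = 1440*sqrt(5)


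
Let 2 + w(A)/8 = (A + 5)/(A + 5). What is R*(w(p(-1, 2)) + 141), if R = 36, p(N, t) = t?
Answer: 4788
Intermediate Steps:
w(A) = -8 (w(A) = -16 + 8*((A + 5)/(A + 5)) = -16 + 8*((5 + A)/(5 + A)) = -16 + 8*1 = -16 + 8 = -8)
R*(w(p(-1, 2)) + 141) = 36*(-8 + 141) = 36*133 = 4788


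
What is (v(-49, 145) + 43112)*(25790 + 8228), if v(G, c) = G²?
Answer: 1548261234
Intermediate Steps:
(v(-49, 145) + 43112)*(25790 + 8228) = ((-49)² + 43112)*(25790 + 8228) = (2401 + 43112)*34018 = 45513*34018 = 1548261234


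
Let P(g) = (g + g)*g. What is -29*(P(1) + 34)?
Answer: -1044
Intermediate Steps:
P(g) = 2*g² (P(g) = (2*g)*g = 2*g²)
-29*(P(1) + 34) = -29*(2*1² + 34) = -29*(2*1 + 34) = -29*(2 + 34) = -29*36 = -1044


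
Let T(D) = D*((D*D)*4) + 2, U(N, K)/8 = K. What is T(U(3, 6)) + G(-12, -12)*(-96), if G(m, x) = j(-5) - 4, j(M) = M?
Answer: 443234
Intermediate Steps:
U(N, K) = 8*K
G(m, x) = -9 (G(m, x) = -5 - 4 = -9)
T(D) = 2 + 4*D³ (T(D) = D*(D²*4) + 2 = D*(4*D²) + 2 = 4*D³ + 2 = 2 + 4*D³)
T(U(3, 6)) + G(-12, -12)*(-96) = (2 + 4*(8*6)³) - 9*(-96) = (2 + 4*48³) + 864 = (2 + 4*110592) + 864 = (2 + 442368) + 864 = 442370 + 864 = 443234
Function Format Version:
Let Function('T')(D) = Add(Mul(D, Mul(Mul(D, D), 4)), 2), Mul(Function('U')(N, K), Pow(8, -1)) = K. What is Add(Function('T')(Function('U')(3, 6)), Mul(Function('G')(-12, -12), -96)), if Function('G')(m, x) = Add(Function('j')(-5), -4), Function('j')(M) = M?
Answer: 443234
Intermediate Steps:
Function('U')(N, K) = Mul(8, K)
Function('G')(m, x) = -9 (Function('G')(m, x) = Add(-5, -4) = -9)
Function('T')(D) = Add(2, Mul(4, Pow(D, 3))) (Function('T')(D) = Add(Mul(D, Mul(Pow(D, 2), 4)), 2) = Add(Mul(D, Mul(4, Pow(D, 2))), 2) = Add(Mul(4, Pow(D, 3)), 2) = Add(2, Mul(4, Pow(D, 3))))
Add(Function('T')(Function('U')(3, 6)), Mul(Function('G')(-12, -12), -96)) = Add(Add(2, Mul(4, Pow(Mul(8, 6), 3))), Mul(-9, -96)) = Add(Add(2, Mul(4, Pow(48, 3))), 864) = Add(Add(2, Mul(4, 110592)), 864) = Add(Add(2, 442368), 864) = Add(442370, 864) = 443234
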